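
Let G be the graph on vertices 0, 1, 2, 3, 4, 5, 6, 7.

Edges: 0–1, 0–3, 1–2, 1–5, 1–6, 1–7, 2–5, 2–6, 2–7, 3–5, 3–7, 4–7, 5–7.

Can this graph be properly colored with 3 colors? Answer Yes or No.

No

1, 2, 5, 7 are pairwise adjacent (a clique of size 4), so at least 4 colors are needed.
So 3 colors are not enough.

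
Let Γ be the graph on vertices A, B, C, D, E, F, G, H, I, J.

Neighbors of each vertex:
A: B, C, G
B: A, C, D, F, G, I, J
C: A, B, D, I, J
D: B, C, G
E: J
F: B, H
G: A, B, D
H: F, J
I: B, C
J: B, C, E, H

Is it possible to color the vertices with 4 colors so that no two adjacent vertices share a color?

Yes

The chromatic number is 3. B, C, D are pairwise adjacent, so at least 3 colors are needed.
3 colors suffice: A=3, B=1, C=2, D=3, E=1, F=2, G=2, H=1, I=3, J=3.
Since 4 ≥ 3, a proper 4-coloring certainly exists.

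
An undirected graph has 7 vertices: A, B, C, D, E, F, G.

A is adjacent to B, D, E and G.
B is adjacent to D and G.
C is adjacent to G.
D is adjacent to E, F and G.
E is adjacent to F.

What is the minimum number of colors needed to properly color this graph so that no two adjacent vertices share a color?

A, B, D, G are pairwise adjacent (a clique of size 4), so at least 4 colors are needed.
4 colors suffice: color 1 → {C, D}; color 2 → {E, G}; color 3 → {A, F}; color 4 → {B}. Every edge joins two different colors.

4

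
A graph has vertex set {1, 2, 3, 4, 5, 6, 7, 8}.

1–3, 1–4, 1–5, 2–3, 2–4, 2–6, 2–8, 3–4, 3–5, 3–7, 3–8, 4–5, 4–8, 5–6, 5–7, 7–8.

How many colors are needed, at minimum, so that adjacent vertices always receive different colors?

1, 3, 4, 5 are pairwise adjacent (a clique of size 4), so at least 4 colors are needed.
4 colors suffice: color a → {3, 6}; color b → {2, 5}; color c → {4, 7}; color d → {1, 8}. Every edge joins two different colors.

4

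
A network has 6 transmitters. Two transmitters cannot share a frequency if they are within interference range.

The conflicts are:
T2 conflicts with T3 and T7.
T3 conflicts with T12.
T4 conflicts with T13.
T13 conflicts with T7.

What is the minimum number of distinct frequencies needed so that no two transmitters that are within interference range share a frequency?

T13 and T7 conflict, so at least 2 frequencies are needed.
2 frequencies suffice: T2=2, T3=1, T4=1, T12=2, T13=2, T7=1. Every pair that conflicts lands in different frequencies.

2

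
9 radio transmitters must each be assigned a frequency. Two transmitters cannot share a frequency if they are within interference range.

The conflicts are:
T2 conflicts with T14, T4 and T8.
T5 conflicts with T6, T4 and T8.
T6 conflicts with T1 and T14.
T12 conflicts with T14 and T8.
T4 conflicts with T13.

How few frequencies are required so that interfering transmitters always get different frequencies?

3

The cycle T12-T14-T6-T5-T8-T12 has odd length 5, so it cannot be 2-colored; at least 3 frequencies are needed.
3 frequencies suffice: T2=3, T5=2, T6=1, T1=2, T12=3, T14=2, T4=1, T8=1, T13=2. Each listed conflict is separated.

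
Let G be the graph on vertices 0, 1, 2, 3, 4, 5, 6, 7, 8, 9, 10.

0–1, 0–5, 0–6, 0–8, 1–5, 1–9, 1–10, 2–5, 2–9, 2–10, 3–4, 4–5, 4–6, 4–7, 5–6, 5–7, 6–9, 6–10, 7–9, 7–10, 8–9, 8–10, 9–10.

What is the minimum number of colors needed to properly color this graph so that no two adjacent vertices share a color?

3

0, 5, 6 form a triangle, so at least 3 colors are needed.
3 colors suffice: color red → {3, 5, 9}; color blue → {0, 4, 10}; color green → {1, 2, 6, 7, 8}. No two adjacent vertices share a color.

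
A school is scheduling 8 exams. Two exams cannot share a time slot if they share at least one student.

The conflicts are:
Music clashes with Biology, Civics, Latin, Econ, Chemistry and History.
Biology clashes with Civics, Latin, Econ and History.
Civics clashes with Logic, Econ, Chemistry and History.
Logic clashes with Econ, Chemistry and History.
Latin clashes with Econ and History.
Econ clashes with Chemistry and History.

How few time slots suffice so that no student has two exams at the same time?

5

Music, Biology, Latin, Econ, History all conflict with each other, so at least 5 time slots are needed.
5 time slots suffice: time slot 1 → {Econ}; time slot 2 → {Chemistry, History}; time slot 3 → {Civics, Latin}; time slot 4 → {Music, Logic}; time slot 5 → {Biology}. Each listed conflict is separated.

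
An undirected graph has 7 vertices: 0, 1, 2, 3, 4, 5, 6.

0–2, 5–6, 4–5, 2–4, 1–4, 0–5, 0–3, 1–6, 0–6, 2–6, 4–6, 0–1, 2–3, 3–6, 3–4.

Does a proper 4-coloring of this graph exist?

Yes

The chromatic number is 4. 0, 2, 3, 6 are mutually adjacent (a clique of size 4), so at least 4 colors are needed.
A valid assignment using 4 colors: 0=b, 1=c, 2=d, 3=c, 4=b, 5=c, 6=a.
That is already a proper 4-coloring.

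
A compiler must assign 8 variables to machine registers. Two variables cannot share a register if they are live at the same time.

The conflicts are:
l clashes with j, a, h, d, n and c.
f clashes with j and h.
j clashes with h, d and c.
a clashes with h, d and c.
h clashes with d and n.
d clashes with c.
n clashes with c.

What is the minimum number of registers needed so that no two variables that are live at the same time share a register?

l, j, d, c pairwise conflict, so at least 4 registers are needed.
4 registers suffice: register 1 → {h, c}; register 2 → {l, f}; register 3 → {j, a, n}; register 4 → {d}. No two conflicting variables share a register.

4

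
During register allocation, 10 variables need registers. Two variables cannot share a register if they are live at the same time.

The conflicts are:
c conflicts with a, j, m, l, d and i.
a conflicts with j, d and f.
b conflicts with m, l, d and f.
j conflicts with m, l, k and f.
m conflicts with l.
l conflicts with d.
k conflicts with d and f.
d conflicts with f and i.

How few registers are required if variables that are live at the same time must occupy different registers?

c, j, m, l all conflict with each other, so at least 4 registers are needed.
4 registers suffice: register 1 → {j, d}; register 2 → {c, b, k}; register 3 → {l, f, i}; register 4 → {a, m}. Every pair that conflicts lands in different registers.

4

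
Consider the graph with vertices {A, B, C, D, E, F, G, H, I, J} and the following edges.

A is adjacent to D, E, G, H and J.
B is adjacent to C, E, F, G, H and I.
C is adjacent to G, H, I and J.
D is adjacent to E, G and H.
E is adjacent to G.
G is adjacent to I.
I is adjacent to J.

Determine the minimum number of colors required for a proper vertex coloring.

A, D, E, G are mutually adjacent (a clique of size 4), so at least 4 colors are needed.
One proper 4-coloring: A=1, B=1, C=3, D=3, E=4, F=2, G=2, H=2, I=4, J=2. Each edge has distinct colors on its endpoints.

4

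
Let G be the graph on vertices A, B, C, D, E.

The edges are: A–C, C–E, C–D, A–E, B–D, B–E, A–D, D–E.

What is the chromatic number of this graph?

A, C, D, E are mutually adjacent (a clique of size 4), so at least 4 colors are needed.
A valid assignment using 4 colors: A=yellow, B=green, C=green, D=blue, E=red. Each edge has distinct colors on its endpoints.

4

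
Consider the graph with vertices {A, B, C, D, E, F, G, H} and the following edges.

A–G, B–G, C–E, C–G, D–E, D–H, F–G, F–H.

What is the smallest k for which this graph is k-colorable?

2

A and G are adjacent, so at least 2 colors are needed.
2 colors suffice: color 1 → {E, G, H}; color 2 → {A, B, C, D, F}. No two adjacent vertices share a color.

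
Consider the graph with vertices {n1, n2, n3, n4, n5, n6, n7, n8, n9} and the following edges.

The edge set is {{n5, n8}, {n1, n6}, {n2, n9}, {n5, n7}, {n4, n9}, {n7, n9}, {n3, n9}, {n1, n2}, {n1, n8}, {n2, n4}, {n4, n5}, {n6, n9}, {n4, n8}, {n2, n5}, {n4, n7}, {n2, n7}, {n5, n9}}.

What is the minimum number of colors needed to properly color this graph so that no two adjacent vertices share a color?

5

n2, n4, n5, n7, n9 form a clique, so at least 5 colors are needed.
5 colors suffice: color 1 → {n8, n9}; color 2 → {n2, n3, n6}; color 3 → {n1, n4}; color 4 → {n5}; color 5 → {n7}. Every edge joins two different colors.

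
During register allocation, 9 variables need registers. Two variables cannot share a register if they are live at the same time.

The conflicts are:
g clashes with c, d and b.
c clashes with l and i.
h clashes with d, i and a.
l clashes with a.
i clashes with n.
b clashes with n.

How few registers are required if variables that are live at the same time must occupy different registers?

3

The cycle c-g-d-h-i-c has odd length 5, so it cannot be 2-colored; at least 3 registers are needed.
A valid assignment using 3 registers: g=1, c=3, h=1, d=2, l=1, i=2, b=2, a=2, n=1. Each listed conflict is separated.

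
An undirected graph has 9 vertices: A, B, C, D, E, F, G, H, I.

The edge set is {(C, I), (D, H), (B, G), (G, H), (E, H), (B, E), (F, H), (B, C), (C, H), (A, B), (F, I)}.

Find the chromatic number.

F and H are adjacent, so at least 2 colors are needed.
One proper 2-coloring: A=2, B=1, C=2, D=2, E=2, F=2, G=2, H=1, I=1. Every edge joins two different colors.

2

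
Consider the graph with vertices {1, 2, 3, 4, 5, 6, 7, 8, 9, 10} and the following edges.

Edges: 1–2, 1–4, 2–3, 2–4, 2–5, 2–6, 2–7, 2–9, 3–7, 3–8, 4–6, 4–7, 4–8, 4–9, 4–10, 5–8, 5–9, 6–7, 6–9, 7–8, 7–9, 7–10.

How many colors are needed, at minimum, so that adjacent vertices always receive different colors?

5

2, 4, 6, 7, 9 are mutually adjacent (a clique of size 5), so at least 5 colors are needed.
5 colors suffice: color red → {1, 5, 7}; color blue → {3, 4}; color green → {2, 8, 10}; color yellow → {9}; color purple → {6}. Every edge joins two different colors.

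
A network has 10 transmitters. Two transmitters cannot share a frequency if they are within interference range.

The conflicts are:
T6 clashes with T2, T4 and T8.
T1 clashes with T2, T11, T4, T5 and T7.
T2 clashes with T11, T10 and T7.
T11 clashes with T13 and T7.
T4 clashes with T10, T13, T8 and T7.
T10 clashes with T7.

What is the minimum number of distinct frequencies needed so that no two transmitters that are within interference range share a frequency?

4

T1, T2, T11, T7 are mutually in conflict, so at least 4 frequencies are needed.
Using 4 frequencies: T6=2, T1=3, T2=1, T11=4, T4=1, T10=3, T5=1, T13=2, T8=3, T7=2. Every pair that conflicts lands in different frequencies.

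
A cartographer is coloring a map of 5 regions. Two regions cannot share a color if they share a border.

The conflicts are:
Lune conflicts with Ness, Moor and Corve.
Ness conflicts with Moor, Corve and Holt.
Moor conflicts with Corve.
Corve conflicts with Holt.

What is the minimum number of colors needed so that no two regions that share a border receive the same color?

4

Lune, Ness, Moor, Corve pairwise conflict, so at least 4 colors are needed.
4 colors suffice: color 1 → {Ness}; color 2 → {Corve}; color 3 → {Lune, Holt}; color 4 → {Moor}. Every pair that conflicts lands in different colors.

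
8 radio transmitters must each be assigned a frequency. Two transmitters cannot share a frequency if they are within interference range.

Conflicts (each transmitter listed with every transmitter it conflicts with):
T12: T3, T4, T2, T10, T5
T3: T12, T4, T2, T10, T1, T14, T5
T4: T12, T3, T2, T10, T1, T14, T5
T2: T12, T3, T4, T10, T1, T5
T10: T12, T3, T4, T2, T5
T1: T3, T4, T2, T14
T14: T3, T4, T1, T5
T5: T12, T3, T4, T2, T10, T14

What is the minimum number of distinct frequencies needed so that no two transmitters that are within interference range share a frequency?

6

T12, T3, T4, T2, T10, T5 are mutually in conflict, so at least 6 frequencies are needed.
6 frequencies suffice: T12=6, T3=2, T4=1, T2=3, T10=5, T1=4, T14=3, T5=4. No two conflicting transmitters share a frequency.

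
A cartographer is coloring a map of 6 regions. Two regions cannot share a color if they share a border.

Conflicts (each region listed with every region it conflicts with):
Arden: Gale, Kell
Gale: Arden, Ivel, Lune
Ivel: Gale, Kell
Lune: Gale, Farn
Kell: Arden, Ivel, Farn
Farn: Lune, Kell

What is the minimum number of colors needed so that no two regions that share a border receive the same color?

The cycle Arden-Kell-Farn-Lune-Gale-Arden has odd length 5, so it cannot be 2-colored; at least 3 colors are needed.
3 colors suffice: color 1 → {Gale, Kell}; color 2 → {Arden, Ivel, Farn}; color 3 → {Lune}. Every pair that conflicts lands in different colors.

3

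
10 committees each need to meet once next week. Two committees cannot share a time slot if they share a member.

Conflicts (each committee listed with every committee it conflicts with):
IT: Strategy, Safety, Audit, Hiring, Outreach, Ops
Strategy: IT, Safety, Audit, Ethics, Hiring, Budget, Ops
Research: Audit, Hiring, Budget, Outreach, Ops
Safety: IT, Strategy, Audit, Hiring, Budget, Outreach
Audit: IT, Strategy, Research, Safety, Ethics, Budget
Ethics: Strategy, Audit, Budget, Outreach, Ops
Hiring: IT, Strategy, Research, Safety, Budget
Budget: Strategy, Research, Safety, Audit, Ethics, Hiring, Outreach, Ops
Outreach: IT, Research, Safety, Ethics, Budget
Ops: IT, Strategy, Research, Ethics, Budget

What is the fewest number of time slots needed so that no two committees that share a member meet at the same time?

Strategy, Ethics, Budget, Ops are mutually in conflict, so at least 4 time slots are needed.
4 time slots suffice: time slot 1 → {IT, Budget}; time slot 2 → {Strategy, Research}; time slot 3 → {Safety, Ethics}; time slot 4 → {Audit, Hiring, Outreach, Ops}. Each listed conflict is separated.

4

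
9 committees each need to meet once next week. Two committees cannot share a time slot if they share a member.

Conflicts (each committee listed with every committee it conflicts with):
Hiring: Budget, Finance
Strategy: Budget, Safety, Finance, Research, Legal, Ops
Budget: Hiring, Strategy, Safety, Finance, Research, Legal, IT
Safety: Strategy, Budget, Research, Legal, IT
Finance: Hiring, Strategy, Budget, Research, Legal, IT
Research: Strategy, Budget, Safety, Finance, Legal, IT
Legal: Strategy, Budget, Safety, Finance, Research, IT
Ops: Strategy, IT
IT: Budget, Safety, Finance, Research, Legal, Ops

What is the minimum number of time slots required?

5

Strategy, Budget, Safety, Research, Legal are mutually in conflict, so at least 5 time slots are needed.
5 time slots suffice: Hiring=2, Strategy=4, Budget=1, Safety=5, Finance=5, Research=2, Legal=3, Ops=1, IT=4. Each listed conflict is separated.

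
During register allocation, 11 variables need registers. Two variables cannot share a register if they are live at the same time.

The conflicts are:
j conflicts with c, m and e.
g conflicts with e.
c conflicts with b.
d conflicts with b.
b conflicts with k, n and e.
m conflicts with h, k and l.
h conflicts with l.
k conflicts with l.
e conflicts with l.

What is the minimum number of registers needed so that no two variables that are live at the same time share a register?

3

m, k, l pairwise conflict, so at least 3 registers are needed.
3 registers suffice: register 1 → {j, g, b, l}; register 2 → {c, d, m, n, e}; register 3 → {h, k}. Every pair that conflicts lands in different registers.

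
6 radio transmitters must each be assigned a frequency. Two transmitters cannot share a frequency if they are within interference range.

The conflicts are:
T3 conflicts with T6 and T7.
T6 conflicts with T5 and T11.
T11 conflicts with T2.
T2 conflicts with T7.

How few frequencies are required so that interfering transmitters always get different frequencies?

The cycle T7-T2-T11-T6-T3-T7 has odd length 5, so it cannot be 2-colored; at least 3 frequencies are needed.
A valid assignment using 3 frequencies: T3=3, T6=1, T5=2, T11=2, T2=1, T7=2. Each listed conflict is separated.

3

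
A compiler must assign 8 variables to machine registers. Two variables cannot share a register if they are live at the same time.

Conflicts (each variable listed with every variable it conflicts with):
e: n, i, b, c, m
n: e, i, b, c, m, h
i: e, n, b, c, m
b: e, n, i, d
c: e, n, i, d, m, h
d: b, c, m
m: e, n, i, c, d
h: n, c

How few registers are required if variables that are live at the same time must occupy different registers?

5

e, n, i, c, m are mutually in conflict, so at least 5 registers are needed.
5 registers suffice: register 1 → {b, c}; register 2 → {n, d}; register 3 → {m, h}; register 4 → {i}; register 5 → {e}. Each listed conflict is separated.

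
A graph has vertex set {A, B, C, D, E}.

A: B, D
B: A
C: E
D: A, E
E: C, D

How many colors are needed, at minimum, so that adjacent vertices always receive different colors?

A and D are adjacent, so at least 2 colors are needed.
One proper 2-coloring: A=2, B=1, C=1, D=1, E=2. No two adjacent vertices share a color.

2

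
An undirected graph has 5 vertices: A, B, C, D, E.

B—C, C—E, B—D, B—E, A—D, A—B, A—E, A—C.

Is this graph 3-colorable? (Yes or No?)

A, B, C, E are pairwise adjacent (a clique of size 4), so at least 4 colors are needed.
So 3 colors are not enough.

No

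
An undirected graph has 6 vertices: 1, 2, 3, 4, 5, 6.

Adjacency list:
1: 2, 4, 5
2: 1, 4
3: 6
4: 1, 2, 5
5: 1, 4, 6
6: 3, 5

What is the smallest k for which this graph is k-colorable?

1, 2, 4 are mutually adjacent, so at least 3 colors are needed.
3 colors suffice: color red → {1, 6}; color blue → {3, 4}; color green → {2, 5}. Every edge joins two different colors.

3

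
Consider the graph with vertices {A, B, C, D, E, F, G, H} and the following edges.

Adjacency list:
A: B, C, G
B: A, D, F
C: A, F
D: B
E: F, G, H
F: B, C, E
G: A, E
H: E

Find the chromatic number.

The cycle G-A-B-F-E-G has odd length 5, so it cannot be 2-colored; at least 3 colors are needed.
3 colors suffice: color red → {A, D, F, H}; color blue → {B, C, E}; color green → {G}. Every edge joins two different colors.

3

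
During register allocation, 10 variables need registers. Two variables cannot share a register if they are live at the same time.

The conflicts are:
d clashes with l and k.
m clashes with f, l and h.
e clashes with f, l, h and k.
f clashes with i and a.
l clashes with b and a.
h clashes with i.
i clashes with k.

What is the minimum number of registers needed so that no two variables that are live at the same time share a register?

2

l and b conflict, so at least 2 registers are needed.
Using 2 registers: d=2, m=2, e=2, f=1, l=1, h=1, i=2, b=2, k=1, a=2. Every pair that conflicts lands in different registers.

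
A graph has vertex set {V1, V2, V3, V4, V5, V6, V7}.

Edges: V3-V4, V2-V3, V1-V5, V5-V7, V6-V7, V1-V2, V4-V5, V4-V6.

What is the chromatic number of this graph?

The cycle V3-V4-V5-V1-V2-V3 has odd length 5, so it cannot be 2-colored; at least 3 colors are needed.
One proper 3-coloring: V1=R, V2=B, V3=G, V4=R, V5=B, V6=B, V7=R. No two adjacent vertices share a color.

3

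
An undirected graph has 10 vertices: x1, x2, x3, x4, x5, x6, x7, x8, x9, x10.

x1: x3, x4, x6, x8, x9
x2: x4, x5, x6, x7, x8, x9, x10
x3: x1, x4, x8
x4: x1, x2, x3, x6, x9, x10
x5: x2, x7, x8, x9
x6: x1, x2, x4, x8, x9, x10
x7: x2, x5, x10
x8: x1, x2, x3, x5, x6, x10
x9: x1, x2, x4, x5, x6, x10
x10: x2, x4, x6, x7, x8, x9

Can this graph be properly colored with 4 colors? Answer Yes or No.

x2, x4, x6, x9, x10 are pairwise adjacent (a clique of size 5), so at least 5 colors are needed.
So 4 colors are not enough.

No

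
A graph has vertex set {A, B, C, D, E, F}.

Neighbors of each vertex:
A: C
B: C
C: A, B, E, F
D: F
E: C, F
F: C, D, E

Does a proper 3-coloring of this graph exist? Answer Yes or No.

Yes

The chromatic number is 3. C, E, F are pairwise adjacent, so at least 3 colors are needed.
3 colors suffice: color 1 → {C, D}; color 2 → {A, B, F}; color 3 → {E}.
That is already a proper 3-coloring.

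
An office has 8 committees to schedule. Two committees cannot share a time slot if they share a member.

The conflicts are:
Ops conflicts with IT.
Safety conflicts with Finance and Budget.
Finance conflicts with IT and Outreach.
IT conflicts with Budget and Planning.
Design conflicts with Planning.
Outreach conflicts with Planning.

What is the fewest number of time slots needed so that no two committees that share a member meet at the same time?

Ops and IT conflict, so at least 2 time slots are needed.
2 time slots suffice: time slot 1 → {Safety, IT, Design, Outreach}; time slot 2 → {Ops, Finance, Budget, Planning}. Every pair that conflicts lands in different time slots.

2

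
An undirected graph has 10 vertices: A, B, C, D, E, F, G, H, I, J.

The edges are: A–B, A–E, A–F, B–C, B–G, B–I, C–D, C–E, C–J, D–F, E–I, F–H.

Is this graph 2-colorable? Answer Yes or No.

The cycle D-C-E-A-F-D has odd length 5, so it cannot be 2-colored; at least 3 colors are needed.
So 2 colors are not enough.

No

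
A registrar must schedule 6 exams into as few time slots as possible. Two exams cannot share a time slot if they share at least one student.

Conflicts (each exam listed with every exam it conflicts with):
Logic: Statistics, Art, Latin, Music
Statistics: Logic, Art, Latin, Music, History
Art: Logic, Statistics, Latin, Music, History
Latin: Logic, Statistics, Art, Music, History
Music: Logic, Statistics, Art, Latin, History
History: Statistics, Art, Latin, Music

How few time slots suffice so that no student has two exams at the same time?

Statistics, Art, Latin, Music, History all conflict with each other, so at least 5 time slots are needed.
5 time slots suffice: time slot 1 → {Music}; time slot 2 → {Statistics}; time slot 3 → {Art}; time slot 4 → {Latin}; time slot 5 → {Logic, History}. No two conflicting exams share a time slot.

5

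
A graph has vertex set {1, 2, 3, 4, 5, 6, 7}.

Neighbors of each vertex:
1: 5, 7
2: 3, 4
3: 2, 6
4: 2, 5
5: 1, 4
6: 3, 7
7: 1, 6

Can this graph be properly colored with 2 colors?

The cycle 1-5-4-2-3-6-7-1 has odd length 7, so it cannot be 2-colored; at least 3 colors are needed.
So 2 colors are not enough.

No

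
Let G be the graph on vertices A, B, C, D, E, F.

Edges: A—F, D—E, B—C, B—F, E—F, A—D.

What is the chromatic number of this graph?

B and F are adjacent, so at least 2 colors are needed.
A valid assignment using 2 colors: A=2, B=2, C=1, D=1, E=2, F=1. Every edge joins two different colors.

2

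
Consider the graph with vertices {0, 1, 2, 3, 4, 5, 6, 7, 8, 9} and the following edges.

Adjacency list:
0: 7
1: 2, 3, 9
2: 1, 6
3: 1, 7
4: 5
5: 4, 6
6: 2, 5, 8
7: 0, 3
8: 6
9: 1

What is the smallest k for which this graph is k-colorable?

1 and 2 are adjacent, so at least 2 colors are needed.
2 colors suffice: 0=blue, 1=red, 2=blue, 3=blue, 4=red, 5=blue, 6=red, 7=red, 8=blue, 9=blue. No two adjacent vertices share a color.

2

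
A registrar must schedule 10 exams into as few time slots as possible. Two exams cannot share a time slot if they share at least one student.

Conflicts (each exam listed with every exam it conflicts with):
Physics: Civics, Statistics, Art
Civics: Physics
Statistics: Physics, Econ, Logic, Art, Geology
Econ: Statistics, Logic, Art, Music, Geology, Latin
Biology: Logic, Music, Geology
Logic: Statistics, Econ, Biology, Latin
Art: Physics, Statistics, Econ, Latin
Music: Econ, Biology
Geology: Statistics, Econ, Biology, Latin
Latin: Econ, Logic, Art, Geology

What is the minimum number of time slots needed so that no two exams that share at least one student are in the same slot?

Physics, Statistics, Art are mutually in conflict, so at least 3 time slots are needed.
3 time slots suffice: time slot 1 → {Physics, Econ, Biology}; time slot 2 → {Civics, Statistics, Music, Latin}; time slot 3 → {Logic, Art, Geology}. No two conflicting exams share a time slot.

3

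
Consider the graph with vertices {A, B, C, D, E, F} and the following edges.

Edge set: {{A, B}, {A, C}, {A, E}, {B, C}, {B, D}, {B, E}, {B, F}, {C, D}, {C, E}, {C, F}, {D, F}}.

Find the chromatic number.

A, B, C, E are pairwise adjacent (a clique of size 4), so at least 4 colors are needed.
4 colors suffice: color red → {C}; color blue → {B}; color green → {A, F}; color yellow → {D, E}. Each edge has distinct colors on its endpoints.

4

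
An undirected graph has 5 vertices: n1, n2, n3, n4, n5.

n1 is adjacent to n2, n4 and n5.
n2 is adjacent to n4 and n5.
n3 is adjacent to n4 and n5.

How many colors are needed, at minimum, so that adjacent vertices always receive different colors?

n1, n2, n5 are pairwise adjacent, so at least 3 colors are needed.
One proper 3-coloring: n1=2, n2=3, n3=2, n4=1, n5=1. No two adjacent vertices share a color.

3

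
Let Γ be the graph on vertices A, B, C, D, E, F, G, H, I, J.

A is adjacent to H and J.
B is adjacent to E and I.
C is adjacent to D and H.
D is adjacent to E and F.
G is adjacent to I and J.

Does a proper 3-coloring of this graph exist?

The chromatic number is 3. The cycle J-A-H-C-D-E-B-I-G-J has odd length 9, so it cannot be 2-colored; at least 3 colors are needed.
3 colors suffice: color 1 → {D, H, I, J}; color 2 → {A, C, E, F, G}; color 3 → {B}.
That is already a proper 3-coloring.

Yes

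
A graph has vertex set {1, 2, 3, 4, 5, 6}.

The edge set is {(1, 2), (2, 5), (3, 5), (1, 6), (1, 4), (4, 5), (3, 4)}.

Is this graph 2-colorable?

3, 4, 5 are pairwise adjacent, so at least 3 colors are needed.
So 2 colors are not enough.

No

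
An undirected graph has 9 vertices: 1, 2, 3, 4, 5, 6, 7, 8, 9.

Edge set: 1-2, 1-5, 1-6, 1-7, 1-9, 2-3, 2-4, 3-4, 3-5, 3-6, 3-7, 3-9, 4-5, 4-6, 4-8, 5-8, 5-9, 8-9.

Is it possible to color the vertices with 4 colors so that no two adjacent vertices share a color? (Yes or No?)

The chromatic number is 3. 1, 5, 9 are mutually adjacent, so at least 3 colors are needed.
One proper 3-coloring: 1=red, 2=green, 3=red, 4=blue, 5=green, 6=green, 7=blue, 8=red, 9=blue.
Since 4 ≥ 3, a proper 4-coloring certainly exists.

Yes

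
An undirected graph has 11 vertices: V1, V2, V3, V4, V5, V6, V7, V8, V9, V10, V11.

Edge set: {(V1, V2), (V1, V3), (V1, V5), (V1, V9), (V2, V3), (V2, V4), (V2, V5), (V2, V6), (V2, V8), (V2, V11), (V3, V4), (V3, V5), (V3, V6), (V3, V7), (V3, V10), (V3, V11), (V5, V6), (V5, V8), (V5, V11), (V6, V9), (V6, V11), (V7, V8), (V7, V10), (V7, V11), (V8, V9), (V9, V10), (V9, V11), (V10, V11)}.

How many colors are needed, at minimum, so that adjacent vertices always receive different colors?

V2, V3, V5, V6, V11 are mutually adjacent (a clique of size 5), so at least 5 colors are needed.
One proper 5-coloring: V1=3, V2=2, V3=1, V4=3, V5=4, V6=5, V7=2, V8=3, V9=1, V10=4, V11=3. Every edge joins two different colors.

5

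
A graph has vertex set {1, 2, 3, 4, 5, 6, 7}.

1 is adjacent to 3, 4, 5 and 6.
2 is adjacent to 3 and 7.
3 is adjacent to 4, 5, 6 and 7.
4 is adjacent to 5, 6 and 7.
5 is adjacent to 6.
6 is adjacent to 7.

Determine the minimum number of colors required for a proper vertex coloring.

1, 3, 4, 5, 6 form a clique, so at least 5 colors are needed.
A valid assignment using 5 colors: 1=d, 2=b, 3=a, 4=b, 5=e, 6=c, 7=d. Every edge joins two different colors.

5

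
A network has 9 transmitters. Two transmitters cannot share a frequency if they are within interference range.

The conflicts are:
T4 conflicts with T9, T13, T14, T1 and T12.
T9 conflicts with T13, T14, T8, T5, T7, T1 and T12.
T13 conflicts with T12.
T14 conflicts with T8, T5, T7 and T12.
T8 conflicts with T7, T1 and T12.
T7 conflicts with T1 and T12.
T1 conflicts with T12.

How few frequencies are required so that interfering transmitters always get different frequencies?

5

T9, T8, T7, T1, T12 pairwise conflict, so at least 5 frequencies are needed.
5 frequencies suffice: T4=4, T9=1, T13=3, T14=3, T8=4, T5=2, T7=5, T1=3, T12=2. Every pair that conflicts lands in different frequencies.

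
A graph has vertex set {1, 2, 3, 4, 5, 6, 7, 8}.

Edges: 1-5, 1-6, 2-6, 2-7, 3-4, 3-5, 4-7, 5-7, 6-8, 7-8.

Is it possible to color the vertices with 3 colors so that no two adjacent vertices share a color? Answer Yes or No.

Yes

The chromatic number is 3. The cycle 6-8-7-5-1-6 has odd length 5, so it cannot be 2-colored; at least 3 colors are needed.
A valid assignment using 3 colors: 1=green, 2=blue, 3=red, 4=blue, 5=blue, 6=red, 7=red, 8=blue.
That is already a proper 3-coloring.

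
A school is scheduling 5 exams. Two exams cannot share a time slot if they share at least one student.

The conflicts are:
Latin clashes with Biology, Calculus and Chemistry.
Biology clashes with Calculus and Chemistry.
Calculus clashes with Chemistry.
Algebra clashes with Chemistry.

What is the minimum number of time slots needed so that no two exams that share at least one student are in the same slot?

4

Latin, Biology, Calculus, Chemistry pairwise conflict, so at least 4 time slots are needed.
4 time slots suffice: time slot 1 → {Chemistry}; time slot 2 → {Latin, Algebra}; time slot 3 → {Calculus}; time slot 4 → {Biology}. Each listed conflict is separated.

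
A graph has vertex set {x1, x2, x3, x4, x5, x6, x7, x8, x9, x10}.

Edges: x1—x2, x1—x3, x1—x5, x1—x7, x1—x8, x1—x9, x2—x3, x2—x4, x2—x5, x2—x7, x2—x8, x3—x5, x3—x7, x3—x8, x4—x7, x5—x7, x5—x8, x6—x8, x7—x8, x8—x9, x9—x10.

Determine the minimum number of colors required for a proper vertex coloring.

x1, x2, x3, x5, x7, x8 are mutually adjacent (a clique of size 6), so at least 6 colors are needed.
One proper 6-coloring: x1=2, x2=3, x3=5, x4=1, x5=6, x6=2, x7=4, x8=1, x9=3, x10=1. Every edge joins two different colors.

6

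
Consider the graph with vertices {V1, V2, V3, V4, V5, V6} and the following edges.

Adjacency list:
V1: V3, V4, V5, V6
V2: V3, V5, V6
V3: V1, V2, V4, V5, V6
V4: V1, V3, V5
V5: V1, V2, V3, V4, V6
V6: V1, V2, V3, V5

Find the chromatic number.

4

V2, V3, V5, V6 are mutually adjacent (a clique of size 4), so at least 4 colors are needed.
4 colors suffice: V1=G, V2=G, V3=R, V4=Y, V5=B, V6=Y. Each edge has distinct colors on its endpoints.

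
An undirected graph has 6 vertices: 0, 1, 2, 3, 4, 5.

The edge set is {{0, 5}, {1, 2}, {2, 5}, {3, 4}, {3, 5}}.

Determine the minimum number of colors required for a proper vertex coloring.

2

2 and 5 are adjacent, so at least 2 colors are needed.
2 colors suffice: color a → {1, 4, 5}; color b → {0, 2, 3}. No two adjacent vertices share a color.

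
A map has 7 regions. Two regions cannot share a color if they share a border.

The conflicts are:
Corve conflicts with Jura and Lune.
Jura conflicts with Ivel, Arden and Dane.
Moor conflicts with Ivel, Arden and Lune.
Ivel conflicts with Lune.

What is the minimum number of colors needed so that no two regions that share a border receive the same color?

Moor, Ivel, Lune all conflict with each other, so at least 3 colors are needed.
3 colors suffice: color 1 → {Jura, Lune}; color 2 → {Corve, Ivel, Arden, Dane}; color 3 → {Moor}. No two conflicting regions share a color.

3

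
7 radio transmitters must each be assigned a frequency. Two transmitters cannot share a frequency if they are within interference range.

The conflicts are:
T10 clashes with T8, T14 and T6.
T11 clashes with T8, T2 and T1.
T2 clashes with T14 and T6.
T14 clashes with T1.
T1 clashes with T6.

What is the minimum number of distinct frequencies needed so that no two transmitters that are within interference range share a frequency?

3

The cycle T6-T1-T11-T8-T10-T6 has odd length 5, so it cannot be 2-colored; at least 3 frequencies are needed.
3 frequencies suffice: frequency 1 → {T10, T11}; frequency 2 → {T8, T2, T1}; frequency 3 → {T14, T6}. No two conflicting transmitters share a frequency.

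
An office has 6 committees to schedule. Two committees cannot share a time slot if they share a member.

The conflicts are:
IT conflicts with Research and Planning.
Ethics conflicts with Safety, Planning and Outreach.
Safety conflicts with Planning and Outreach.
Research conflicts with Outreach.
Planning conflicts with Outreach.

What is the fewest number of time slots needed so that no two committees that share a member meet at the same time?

Ethics, Safety, Planning, Outreach pairwise conflict, so at least 4 time slots are needed.
4 time slots suffice: time slot 1 → {Research, Planning}; time slot 2 → {IT, Outreach}; time slot 3 → {Ethics}; time slot 4 → {Safety}. Each listed conflict is separated.

4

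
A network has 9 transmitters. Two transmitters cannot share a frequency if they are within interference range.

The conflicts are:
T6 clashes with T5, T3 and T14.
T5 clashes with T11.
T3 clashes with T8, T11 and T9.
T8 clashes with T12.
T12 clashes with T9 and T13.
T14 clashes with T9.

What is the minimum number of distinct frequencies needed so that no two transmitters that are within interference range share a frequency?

T8 and T12 conflict, so at least 2 frequencies are needed.
Using 2 frequencies: T6=2, T5=1, T3=1, T8=2, T12=1, T14=1, T11=2, T9=2, T13=2. No two conflicting transmitters share a frequency.

2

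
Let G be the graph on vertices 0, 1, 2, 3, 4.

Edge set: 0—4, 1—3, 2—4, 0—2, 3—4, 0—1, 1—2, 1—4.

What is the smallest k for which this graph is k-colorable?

4

0, 1, 2, 4 form a clique, so at least 4 colors are needed.
A valid assignment using 4 colors: 0=d, 1=b, 2=c, 3=c, 4=a. Every edge joins two different colors.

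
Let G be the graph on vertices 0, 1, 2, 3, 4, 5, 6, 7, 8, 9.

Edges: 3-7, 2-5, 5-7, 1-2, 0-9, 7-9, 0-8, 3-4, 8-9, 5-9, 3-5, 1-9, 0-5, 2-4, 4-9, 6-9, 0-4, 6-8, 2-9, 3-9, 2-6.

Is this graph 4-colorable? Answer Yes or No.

The chromatic number is 4. 3, 5, 7, 9 are mutually adjacent (a clique of size 4), so at least 4 colors are needed.
4 colors suffice: color a → {9}; color b → {1, 4, 5, 6}; color c → {0, 2, 3}; color d → {7, 8}.
That is already a proper 4-coloring.

Yes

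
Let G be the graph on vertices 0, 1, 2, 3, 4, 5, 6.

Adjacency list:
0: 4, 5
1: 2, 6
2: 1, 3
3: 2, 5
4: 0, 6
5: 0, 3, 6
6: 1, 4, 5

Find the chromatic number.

The cycle 3-5-6-1-2-3 has odd length 5, so it cannot be 2-colored; at least 3 colors are needed.
One proper 3-coloring: 0=red, 1=green, 2=blue, 3=red, 4=blue, 5=blue, 6=red. No two adjacent vertices share a color.

3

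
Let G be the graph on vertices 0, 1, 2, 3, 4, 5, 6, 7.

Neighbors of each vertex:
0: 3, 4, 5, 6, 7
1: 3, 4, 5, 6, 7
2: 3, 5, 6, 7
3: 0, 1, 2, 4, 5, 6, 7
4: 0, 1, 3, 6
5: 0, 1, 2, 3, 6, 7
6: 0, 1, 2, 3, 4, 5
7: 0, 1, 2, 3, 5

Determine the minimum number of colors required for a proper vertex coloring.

0, 3, 4, 6 are mutually adjacent (a clique of size 4), so at least 4 colors are needed.
A valid assignment using 4 colors: 0=yellow, 1=yellow, 2=yellow, 3=red, 4=green, 5=green, 6=blue, 7=blue. Each edge has distinct colors on its endpoints.

4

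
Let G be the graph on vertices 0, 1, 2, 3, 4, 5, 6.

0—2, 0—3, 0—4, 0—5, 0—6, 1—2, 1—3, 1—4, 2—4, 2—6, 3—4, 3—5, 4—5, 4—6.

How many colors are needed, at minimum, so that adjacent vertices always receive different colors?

4

0, 2, 4, 6 form a clique, so at least 4 colors are needed.
4 colors suffice: color red → {4}; color blue → {0, 1}; color green → {2, 3}; color yellow → {5, 6}. Every edge joins two different colors.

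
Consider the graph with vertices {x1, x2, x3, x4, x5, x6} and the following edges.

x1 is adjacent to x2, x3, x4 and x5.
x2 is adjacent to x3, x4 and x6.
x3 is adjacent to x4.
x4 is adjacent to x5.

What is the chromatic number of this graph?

x1, x2, x3, x4 form a clique, so at least 4 colors are needed.
A valid assignment using 4 colors: x1=2, x2=1, x3=4, x4=3, x5=1, x6=2. Every edge joins two different colors.

4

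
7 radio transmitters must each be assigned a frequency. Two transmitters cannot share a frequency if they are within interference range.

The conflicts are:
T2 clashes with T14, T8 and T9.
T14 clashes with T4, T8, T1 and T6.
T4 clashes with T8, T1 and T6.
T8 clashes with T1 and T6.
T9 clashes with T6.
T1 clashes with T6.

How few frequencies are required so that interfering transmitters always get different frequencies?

5

T14, T4, T8, T1, T6 are mutually in conflict, so at least 5 frequencies are needed.
Using 5 frequencies: T2=2, T14=1, T4=4, T8=3, T9=1, T1=5, T6=2. Every pair that conflicts lands in different frequencies.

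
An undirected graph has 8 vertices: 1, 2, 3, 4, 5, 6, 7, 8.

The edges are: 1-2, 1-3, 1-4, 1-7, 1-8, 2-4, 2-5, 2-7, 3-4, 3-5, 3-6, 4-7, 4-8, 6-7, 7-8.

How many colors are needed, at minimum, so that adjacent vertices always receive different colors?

4

1, 2, 4, 7 are pairwise adjacent (a clique of size 4), so at least 4 colors are needed.
4 colors suffice: color a → {1, 5, 6}; color b → {4}; color c → {3, 7}; color d → {2, 8}. No two adjacent vertices share a color.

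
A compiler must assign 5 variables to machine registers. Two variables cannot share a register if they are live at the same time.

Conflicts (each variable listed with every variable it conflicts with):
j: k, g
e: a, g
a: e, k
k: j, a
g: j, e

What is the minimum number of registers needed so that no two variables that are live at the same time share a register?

3

The cycle e-a-k-j-g-e has odd length 5, so it cannot be 2-colored; at least 3 registers are needed.
A valid assignment using 3 registers: j=2, e=3, a=2, k=1, g=1. Every pair that conflicts lands in different registers.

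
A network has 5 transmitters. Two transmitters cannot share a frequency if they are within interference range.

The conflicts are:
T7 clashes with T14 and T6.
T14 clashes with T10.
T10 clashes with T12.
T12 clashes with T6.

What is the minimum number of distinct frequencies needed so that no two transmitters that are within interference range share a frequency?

3

The cycle T10-T14-T7-T6-T12-T10 has odd length 5, so it cannot be 2-colored; at least 3 frequencies are needed.
3 frequencies suffice: frequency 1 → {T7, T12}; frequency 2 → {T14, T6}; frequency 3 → {T10}. No two conflicting transmitters share a frequency.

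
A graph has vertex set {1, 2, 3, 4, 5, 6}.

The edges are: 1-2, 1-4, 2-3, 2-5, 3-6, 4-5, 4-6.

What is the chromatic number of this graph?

3

The cycle 6-4-5-2-3-6 has odd length 5, so it cannot be 2-colored; at least 3 colors are needed.
A valid assignment using 3 colors: 1=blue, 2=red, 3=green, 4=red, 5=blue, 6=blue. Each edge has distinct colors on its endpoints.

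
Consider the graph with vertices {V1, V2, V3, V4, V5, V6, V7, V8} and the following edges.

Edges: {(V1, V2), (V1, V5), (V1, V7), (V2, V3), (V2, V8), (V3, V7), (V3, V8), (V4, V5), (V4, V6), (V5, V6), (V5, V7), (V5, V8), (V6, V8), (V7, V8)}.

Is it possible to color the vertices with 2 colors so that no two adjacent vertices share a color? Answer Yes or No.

No

V1, V5, V7 are pairwise adjacent, so at least 3 colors are needed.
So 2 colors are not enough.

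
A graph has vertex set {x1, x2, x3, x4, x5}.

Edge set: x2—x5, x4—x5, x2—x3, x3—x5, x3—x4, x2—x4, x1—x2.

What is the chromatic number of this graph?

4

x2, x3, x4, x5 are mutually adjacent (a clique of size 4), so at least 4 colors are needed.
4 colors suffice: color R → {x2}; color B → {x1, x4}; color G → {x3}; color Y → {x5}. Each edge has distinct colors on its endpoints.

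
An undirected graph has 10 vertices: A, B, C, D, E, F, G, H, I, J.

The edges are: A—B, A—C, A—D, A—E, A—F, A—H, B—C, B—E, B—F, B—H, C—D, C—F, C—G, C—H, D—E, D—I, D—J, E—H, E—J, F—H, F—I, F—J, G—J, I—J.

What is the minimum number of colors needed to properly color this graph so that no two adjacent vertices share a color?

A, B, C, F, H form a clique, so at least 5 colors are needed.
5 colors suffice: A=3, B=5, C=2, D=4, E=1, F=1, G=1, H=4, I=3, J=2. No two adjacent vertices share a color.

5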